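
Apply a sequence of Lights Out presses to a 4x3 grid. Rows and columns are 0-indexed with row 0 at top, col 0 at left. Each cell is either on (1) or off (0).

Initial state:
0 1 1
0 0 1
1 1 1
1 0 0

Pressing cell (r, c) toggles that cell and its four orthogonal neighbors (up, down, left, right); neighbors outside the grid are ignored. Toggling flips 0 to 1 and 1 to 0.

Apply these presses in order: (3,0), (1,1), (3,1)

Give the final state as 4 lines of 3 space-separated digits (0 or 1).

Answer: 0 0 1
1 1 0
0 1 1
1 0 1

Derivation:
After press 1 at (3,0):
0 1 1
0 0 1
0 1 1
0 1 0

After press 2 at (1,1):
0 0 1
1 1 0
0 0 1
0 1 0

After press 3 at (3,1):
0 0 1
1 1 0
0 1 1
1 0 1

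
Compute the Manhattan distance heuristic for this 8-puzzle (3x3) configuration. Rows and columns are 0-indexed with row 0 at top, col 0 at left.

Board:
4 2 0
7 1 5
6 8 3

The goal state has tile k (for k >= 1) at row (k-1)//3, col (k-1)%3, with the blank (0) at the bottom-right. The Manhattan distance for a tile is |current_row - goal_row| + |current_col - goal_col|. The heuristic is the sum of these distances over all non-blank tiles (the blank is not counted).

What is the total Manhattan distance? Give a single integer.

Tile 4: at (0,0), goal (1,0), distance |0-1|+|0-0| = 1
Tile 2: at (0,1), goal (0,1), distance |0-0|+|1-1| = 0
Tile 7: at (1,0), goal (2,0), distance |1-2|+|0-0| = 1
Tile 1: at (1,1), goal (0,0), distance |1-0|+|1-0| = 2
Tile 5: at (1,2), goal (1,1), distance |1-1|+|2-1| = 1
Tile 6: at (2,0), goal (1,2), distance |2-1|+|0-2| = 3
Tile 8: at (2,1), goal (2,1), distance |2-2|+|1-1| = 0
Tile 3: at (2,2), goal (0,2), distance |2-0|+|2-2| = 2
Sum: 1 + 0 + 1 + 2 + 1 + 3 + 0 + 2 = 10

Answer: 10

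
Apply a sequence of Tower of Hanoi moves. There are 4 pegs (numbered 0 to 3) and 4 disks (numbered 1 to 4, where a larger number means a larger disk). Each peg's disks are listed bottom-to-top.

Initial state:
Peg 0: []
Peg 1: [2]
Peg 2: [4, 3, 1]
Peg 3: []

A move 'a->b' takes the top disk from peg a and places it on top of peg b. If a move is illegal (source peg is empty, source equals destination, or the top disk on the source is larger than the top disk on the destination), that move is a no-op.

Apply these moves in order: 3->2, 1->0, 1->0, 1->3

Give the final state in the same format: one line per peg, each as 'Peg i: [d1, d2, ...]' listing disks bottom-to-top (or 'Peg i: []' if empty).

After move 1 (3->2):
Peg 0: []
Peg 1: [2]
Peg 2: [4, 3, 1]
Peg 3: []

After move 2 (1->0):
Peg 0: [2]
Peg 1: []
Peg 2: [4, 3, 1]
Peg 3: []

After move 3 (1->0):
Peg 0: [2]
Peg 1: []
Peg 2: [4, 3, 1]
Peg 3: []

After move 4 (1->3):
Peg 0: [2]
Peg 1: []
Peg 2: [4, 3, 1]
Peg 3: []

Answer: Peg 0: [2]
Peg 1: []
Peg 2: [4, 3, 1]
Peg 3: []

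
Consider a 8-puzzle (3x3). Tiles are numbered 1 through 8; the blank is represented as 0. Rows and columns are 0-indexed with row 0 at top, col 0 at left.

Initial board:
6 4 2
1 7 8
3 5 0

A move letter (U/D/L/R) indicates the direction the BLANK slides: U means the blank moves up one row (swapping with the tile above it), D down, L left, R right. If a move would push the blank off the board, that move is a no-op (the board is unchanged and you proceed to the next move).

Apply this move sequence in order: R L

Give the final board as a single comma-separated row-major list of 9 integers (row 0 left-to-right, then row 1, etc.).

Answer: 6, 4, 2, 1, 7, 8, 3, 0, 5

Derivation:
After move 1 (R):
6 4 2
1 7 8
3 5 0

After move 2 (L):
6 4 2
1 7 8
3 0 5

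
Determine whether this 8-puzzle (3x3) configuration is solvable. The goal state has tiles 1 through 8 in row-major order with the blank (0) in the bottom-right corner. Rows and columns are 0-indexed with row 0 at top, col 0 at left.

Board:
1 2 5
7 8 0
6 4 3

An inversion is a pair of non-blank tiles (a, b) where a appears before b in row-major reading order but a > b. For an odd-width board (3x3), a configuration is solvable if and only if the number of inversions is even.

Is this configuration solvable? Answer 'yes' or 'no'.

Inversions (pairs i<j in row-major order where tile[i] > tile[j] > 0): 11
11 is odd, so the puzzle is not solvable.

Answer: no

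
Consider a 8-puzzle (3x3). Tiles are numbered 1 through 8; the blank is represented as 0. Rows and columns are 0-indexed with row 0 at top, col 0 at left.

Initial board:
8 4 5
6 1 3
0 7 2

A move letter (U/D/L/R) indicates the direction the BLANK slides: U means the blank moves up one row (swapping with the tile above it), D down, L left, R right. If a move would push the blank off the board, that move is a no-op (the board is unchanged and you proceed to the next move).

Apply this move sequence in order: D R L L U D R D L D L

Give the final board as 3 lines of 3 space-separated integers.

After move 1 (D):
8 4 5
6 1 3
0 7 2

After move 2 (R):
8 4 5
6 1 3
7 0 2

After move 3 (L):
8 4 5
6 1 3
0 7 2

After move 4 (L):
8 4 5
6 1 3
0 7 2

After move 5 (U):
8 4 5
0 1 3
6 7 2

After move 6 (D):
8 4 5
6 1 3
0 7 2

After move 7 (R):
8 4 5
6 1 3
7 0 2

After move 8 (D):
8 4 5
6 1 3
7 0 2

After move 9 (L):
8 4 5
6 1 3
0 7 2

After move 10 (D):
8 4 5
6 1 3
0 7 2

After move 11 (L):
8 4 5
6 1 3
0 7 2

Answer: 8 4 5
6 1 3
0 7 2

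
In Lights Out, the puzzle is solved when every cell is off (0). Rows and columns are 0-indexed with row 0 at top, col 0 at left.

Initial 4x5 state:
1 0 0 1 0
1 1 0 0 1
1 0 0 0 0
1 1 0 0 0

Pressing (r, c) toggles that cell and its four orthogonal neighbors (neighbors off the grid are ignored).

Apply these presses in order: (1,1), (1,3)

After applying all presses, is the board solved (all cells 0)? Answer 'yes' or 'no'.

Answer: no

Derivation:
After press 1 at (1,1):
1 1 0 1 0
0 0 1 0 1
1 1 0 0 0
1 1 0 0 0

After press 2 at (1,3):
1 1 0 0 0
0 0 0 1 0
1 1 0 1 0
1 1 0 0 0

Lights still on: 8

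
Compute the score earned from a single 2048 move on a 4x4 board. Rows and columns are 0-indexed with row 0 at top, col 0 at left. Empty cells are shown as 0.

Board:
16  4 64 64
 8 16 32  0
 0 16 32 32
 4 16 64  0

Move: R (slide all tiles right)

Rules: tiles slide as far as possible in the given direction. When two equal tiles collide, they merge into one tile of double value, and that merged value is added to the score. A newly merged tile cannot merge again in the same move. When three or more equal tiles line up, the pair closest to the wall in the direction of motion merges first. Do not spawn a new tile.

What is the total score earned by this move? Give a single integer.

Answer: 192

Derivation:
Slide right:
row 0: [16, 4, 64, 64] -> [0, 16, 4, 128]  score +128 (running 128)
row 1: [8, 16, 32, 0] -> [0, 8, 16, 32]  score +0 (running 128)
row 2: [0, 16, 32, 32] -> [0, 0, 16, 64]  score +64 (running 192)
row 3: [4, 16, 64, 0] -> [0, 4, 16, 64]  score +0 (running 192)
Board after move:
  0  16   4 128
  0   8  16  32
  0   0  16  64
  0   4  16  64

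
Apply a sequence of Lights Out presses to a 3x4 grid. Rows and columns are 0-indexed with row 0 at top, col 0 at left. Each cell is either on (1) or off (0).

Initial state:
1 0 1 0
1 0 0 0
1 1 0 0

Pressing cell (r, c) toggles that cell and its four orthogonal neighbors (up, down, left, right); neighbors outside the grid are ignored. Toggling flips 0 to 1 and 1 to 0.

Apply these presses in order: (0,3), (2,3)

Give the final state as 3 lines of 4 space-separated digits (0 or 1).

After press 1 at (0,3):
1 0 0 1
1 0 0 1
1 1 0 0

After press 2 at (2,3):
1 0 0 1
1 0 0 0
1 1 1 1

Answer: 1 0 0 1
1 0 0 0
1 1 1 1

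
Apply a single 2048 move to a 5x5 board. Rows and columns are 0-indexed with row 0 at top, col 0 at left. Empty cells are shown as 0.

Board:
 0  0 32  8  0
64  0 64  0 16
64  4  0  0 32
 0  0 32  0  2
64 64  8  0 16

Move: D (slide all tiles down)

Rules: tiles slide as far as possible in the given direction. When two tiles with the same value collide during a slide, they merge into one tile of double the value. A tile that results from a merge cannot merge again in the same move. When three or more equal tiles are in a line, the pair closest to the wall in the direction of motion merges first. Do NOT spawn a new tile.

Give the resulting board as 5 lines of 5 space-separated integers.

Answer:   0   0   0   0   0
  0   0  32   0  16
  0   0  64   0  32
 64   4  32   0   2
128  64   8   8  16

Derivation:
Slide down:
col 0: [0, 64, 64, 0, 64] -> [0, 0, 0, 64, 128]
col 1: [0, 0, 4, 0, 64] -> [0, 0, 0, 4, 64]
col 2: [32, 64, 0, 32, 8] -> [0, 32, 64, 32, 8]
col 3: [8, 0, 0, 0, 0] -> [0, 0, 0, 0, 8]
col 4: [0, 16, 32, 2, 16] -> [0, 16, 32, 2, 16]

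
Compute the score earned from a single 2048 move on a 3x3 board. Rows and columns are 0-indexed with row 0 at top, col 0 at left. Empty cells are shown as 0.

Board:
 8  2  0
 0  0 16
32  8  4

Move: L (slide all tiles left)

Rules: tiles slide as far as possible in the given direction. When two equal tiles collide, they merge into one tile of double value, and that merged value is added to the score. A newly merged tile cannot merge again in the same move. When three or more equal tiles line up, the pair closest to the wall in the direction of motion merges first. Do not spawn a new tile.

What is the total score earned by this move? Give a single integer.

Answer: 0

Derivation:
Slide left:
row 0: [8, 2, 0] -> [8, 2, 0]  score +0 (running 0)
row 1: [0, 0, 16] -> [16, 0, 0]  score +0 (running 0)
row 2: [32, 8, 4] -> [32, 8, 4]  score +0 (running 0)
Board after move:
 8  2  0
16  0  0
32  8  4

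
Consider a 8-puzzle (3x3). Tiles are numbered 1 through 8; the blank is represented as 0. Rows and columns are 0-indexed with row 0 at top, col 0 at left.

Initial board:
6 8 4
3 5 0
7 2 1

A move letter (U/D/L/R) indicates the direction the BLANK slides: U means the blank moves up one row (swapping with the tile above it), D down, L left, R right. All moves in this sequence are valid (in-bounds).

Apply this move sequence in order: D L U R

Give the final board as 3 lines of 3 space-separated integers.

After move 1 (D):
6 8 4
3 5 1
7 2 0

After move 2 (L):
6 8 4
3 5 1
7 0 2

After move 3 (U):
6 8 4
3 0 1
7 5 2

After move 4 (R):
6 8 4
3 1 0
7 5 2

Answer: 6 8 4
3 1 0
7 5 2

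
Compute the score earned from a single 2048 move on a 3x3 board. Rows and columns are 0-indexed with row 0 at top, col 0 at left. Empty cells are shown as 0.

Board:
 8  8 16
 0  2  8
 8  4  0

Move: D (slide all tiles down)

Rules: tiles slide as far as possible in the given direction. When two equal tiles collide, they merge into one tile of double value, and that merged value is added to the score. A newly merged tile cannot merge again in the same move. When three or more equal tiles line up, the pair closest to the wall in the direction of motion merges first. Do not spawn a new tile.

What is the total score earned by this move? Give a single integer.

Answer: 16

Derivation:
Slide down:
col 0: [8, 0, 8] -> [0, 0, 16]  score +16 (running 16)
col 1: [8, 2, 4] -> [8, 2, 4]  score +0 (running 16)
col 2: [16, 8, 0] -> [0, 16, 8]  score +0 (running 16)
Board after move:
 0  8  0
 0  2 16
16  4  8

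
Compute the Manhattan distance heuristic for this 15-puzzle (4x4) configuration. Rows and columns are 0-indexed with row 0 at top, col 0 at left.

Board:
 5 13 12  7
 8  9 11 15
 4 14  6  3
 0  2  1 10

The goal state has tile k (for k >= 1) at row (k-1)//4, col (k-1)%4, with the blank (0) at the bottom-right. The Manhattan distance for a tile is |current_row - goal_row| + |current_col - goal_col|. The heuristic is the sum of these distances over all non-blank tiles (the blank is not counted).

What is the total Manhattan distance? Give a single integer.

Answer: 41

Derivation:
Tile 5: at (0,0), goal (1,0), distance |0-1|+|0-0| = 1
Tile 13: at (0,1), goal (3,0), distance |0-3|+|1-0| = 4
Tile 12: at (0,2), goal (2,3), distance |0-2|+|2-3| = 3
Tile 7: at (0,3), goal (1,2), distance |0-1|+|3-2| = 2
Tile 8: at (1,0), goal (1,3), distance |1-1|+|0-3| = 3
Tile 9: at (1,1), goal (2,0), distance |1-2|+|1-0| = 2
Tile 11: at (1,2), goal (2,2), distance |1-2|+|2-2| = 1
Tile 15: at (1,3), goal (3,2), distance |1-3|+|3-2| = 3
Tile 4: at (2,0), goal (0,3), distance |2-0|+|0-3| = 5
Tile 14: at (2,1), goal (3,1), distance |2-3|+|1-1| = 1
Tile 6: at (2,2), goal (1,1), distance |2-1|+|2-1| = 2
Tile 3: at (2,3), goal (0,2), distance |2-0|+|3-2| = 3
Tile 2: at (3,1), goal (0,1), distance |3-0|+|1-1| = 3
Tile 1: at (3,2), goal (0,0), distance |3-0|+|2-0| = 5
Tile 10: at (3,3), goal (2,1), distance |3-2|+|3-1| = 3
Sum: 1 + 4 + 3 + 2 + 3 + 2 + 1 + 3 + 5 + 1 + 2 + 3 + 3 + 5 + 3 = 41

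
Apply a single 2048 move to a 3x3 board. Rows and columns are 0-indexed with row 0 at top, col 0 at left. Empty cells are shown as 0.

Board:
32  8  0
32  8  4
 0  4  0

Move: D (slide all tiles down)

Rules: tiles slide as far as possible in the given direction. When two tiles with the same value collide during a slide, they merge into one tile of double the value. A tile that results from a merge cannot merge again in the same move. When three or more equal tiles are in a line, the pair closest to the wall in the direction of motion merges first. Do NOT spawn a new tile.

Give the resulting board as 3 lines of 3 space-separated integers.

Slide down:
col 0: [32, 32, 0] -> [0, 0, 64]
col 1: [8, 8, 4] -> [0, 16, 4]
col 2: [0, 4, 0] -> [0, 0, 4]

Answer:  0  0  0
 0 16  0
64  4  4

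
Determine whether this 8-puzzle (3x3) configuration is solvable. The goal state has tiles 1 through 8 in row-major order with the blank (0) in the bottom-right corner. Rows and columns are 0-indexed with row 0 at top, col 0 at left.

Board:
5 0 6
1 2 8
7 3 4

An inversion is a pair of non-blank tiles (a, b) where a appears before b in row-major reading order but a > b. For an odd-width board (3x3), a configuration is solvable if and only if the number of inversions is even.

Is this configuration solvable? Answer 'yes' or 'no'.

Answer: no

Derivation:
Inversions (pairs i<j in row-major order where tile[i] > tile[j] > 0): 13
13 is odd, so the puzzle is not solvable.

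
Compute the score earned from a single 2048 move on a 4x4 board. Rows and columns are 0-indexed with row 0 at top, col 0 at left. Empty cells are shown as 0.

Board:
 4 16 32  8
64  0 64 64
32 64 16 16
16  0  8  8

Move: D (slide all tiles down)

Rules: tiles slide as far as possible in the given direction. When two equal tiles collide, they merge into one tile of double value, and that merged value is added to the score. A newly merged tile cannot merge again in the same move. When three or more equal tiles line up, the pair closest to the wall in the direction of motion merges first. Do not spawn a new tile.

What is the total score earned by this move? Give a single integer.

Answer: 0

Derivation:
Slide down:
col 0: [4, 64, 32, 16] -> [4, 64, 32, 16]  score +0 (running 0)
col 1: [16, 0, 64, 0] -> [0, 0, 16, 64]  score +0 (running 0)
col 2: [32, 64, 16, 8] -> [32, 64, 16, 8]  score +0 (running 0)
col 3: [8, 64, 16, 8] -> [8, 64, 16, 8]  score +0 (running 0)
Board after move:
 4  0 32  8
64  0 64 64
32 16 16 16
16 64  8  8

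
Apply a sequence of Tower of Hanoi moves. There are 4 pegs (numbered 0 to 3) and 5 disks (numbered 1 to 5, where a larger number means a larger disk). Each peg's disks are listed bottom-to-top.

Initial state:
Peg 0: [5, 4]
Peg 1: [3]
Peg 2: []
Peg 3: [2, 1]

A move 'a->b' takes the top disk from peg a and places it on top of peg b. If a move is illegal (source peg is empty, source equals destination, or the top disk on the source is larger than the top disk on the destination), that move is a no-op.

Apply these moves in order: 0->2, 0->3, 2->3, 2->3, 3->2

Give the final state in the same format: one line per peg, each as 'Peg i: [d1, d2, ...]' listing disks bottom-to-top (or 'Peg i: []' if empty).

After move 1 (0->2):
Peg 0: [5]
Peg 1: [3]
Peg 2: [4]
Peg 3: [2, 1]

After move 2 (0->3):
Peg 0: [5]
Peg 1: [3]
Peg 2: [4]
Peg 3: [2, 1]

After move 3 (2->3):
Peg 0: [5]
Peg 1: [3]
Peg 2: [4]
Peg 3: [2, 1]

After move 4 (2->3):
Peg 0: [5]
Peg 1: [3]
Peg 2: [4]
Peg 3: [2, 1]

After move 5 (3->2):
Peg 0: [5]
Peg 1: [3]
Peg 2: [4, 1]
Peg 3: [2]

Answer: Peg 0: [5]
Peg 1: [3]
Peg 2: [4, 1]
Peg 3: [2]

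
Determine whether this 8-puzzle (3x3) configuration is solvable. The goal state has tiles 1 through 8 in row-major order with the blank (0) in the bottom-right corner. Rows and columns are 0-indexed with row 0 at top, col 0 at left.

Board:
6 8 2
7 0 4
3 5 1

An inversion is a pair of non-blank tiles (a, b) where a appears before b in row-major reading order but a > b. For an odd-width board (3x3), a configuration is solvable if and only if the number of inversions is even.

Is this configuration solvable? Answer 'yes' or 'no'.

Answer: yes

Derivation:
Inversions (pairs i<j in row-major order where tile[i] > tile[j] > 0): 20
20 is even, so the puzzle is solvable.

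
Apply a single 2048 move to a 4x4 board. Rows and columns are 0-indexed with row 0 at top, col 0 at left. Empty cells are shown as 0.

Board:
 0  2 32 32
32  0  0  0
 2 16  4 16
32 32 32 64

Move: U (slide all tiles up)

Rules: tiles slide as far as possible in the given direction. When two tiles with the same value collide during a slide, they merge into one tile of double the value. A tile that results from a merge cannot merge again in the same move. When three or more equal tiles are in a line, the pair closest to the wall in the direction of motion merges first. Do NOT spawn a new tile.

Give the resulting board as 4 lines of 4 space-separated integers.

Answer: 32  2 32 32
 2 16  4 16
32 32 32 64
 0  0  0  0

Derivation:
Slide up:
col 0: [0, 32, 2, 32] -> [32, 2, 32, 0]
col 1: [2, 0, 16, 32] -> [2, 16, 32, 0]
col 2: [32, 0, 4, 32] -> [32, 4, 32, 0]
col 3: [32, 0, 16, 64] -> [32, 16, 64, 0]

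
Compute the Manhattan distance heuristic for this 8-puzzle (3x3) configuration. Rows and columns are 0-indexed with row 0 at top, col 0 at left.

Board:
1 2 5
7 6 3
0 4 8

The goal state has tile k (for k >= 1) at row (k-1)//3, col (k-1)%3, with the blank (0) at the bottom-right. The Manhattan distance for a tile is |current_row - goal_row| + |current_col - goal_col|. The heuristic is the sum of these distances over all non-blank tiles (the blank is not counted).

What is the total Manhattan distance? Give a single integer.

Tile 1: at (0,0), goal (0,0), distance |0-0|+|0-0| = 0
Tile 2: at (0,1), goal (0,1), distance |0-0|+|1-1| = 0
Tile 5: at (0,2), goal (1,1), distance |0-1|+|2-1| = 2
Tile 7: at (1,0), goal (2,0), distance |1-2|+|0-0| = 1
Tile 6: at (1,1), goal (1,2), distance |1-1|+|1-2| = 1
Tile 3: at (1,2), goal (0,2), distance |1-0|+|2-2| = 1
Tile 4: at (2,1), goal (1,0), distance |2-1|+|1-0| = 2
Tile 8: at (2,2), goal (2,1), distance |2-2|+|2-1| = 1
Sum: 0 + 0 + 2 + 1 + 1 + 1 + 2 + 1 = 8

Answer: 8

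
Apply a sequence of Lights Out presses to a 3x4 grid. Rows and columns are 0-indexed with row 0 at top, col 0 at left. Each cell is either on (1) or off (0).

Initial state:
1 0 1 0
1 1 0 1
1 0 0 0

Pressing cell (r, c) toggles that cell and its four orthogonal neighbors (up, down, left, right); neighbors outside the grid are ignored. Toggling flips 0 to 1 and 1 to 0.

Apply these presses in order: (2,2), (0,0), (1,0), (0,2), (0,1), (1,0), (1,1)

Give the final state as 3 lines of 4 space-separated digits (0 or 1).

After press 1 at (2,2):
1 0 1 0
1 1 1 1
1 1 1 1

After press 2 at (0,0):
0 1 1 0
0 1 1 1
1 1 1 1

After press 3 at (1,0):
1 1 1 0
1 0 1 1
0 1 1 1

After press 4 at (0,2):
1 0 0 1
1 0 0 1
0 1 1 1

After press 5 at (0,1):
0 1 1 1
1 1 0 1
0 1 1 1

After press 6 at (1,0):
1 1 1 1
0 0 0 1
1 1 1 1

After press 7 at (1,1):
1 0 1 1
1 1 1 1
1 0 1 1

Answer: 1 0 1 1
1 1 1 1
1 0 1 1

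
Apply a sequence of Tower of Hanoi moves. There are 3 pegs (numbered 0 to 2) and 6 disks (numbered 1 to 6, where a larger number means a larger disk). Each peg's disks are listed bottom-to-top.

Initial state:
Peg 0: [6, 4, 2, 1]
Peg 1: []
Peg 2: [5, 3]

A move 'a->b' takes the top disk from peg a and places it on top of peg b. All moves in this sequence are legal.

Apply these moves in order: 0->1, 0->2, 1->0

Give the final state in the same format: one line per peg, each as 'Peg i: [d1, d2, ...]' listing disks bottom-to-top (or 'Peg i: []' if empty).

Answer: Peg 0: [6, 4, 1]
Peg 1: []
Peg 2: [5, 3, 2]

Derivation:
After move 1 (0->1):
Peg 0: [6, 4, 2]
Peg 1: [1]
Peg 2: [5, 3]

After move 2 (0->2):
Peg 0: [6, 4]
Peg 1: [1]
Peg 2: [5, 3, 2]

After move 3 (1->0):
Peg 0: [6, 4, 1]
Peg 1: []
Peg 2: [5, 3, 2]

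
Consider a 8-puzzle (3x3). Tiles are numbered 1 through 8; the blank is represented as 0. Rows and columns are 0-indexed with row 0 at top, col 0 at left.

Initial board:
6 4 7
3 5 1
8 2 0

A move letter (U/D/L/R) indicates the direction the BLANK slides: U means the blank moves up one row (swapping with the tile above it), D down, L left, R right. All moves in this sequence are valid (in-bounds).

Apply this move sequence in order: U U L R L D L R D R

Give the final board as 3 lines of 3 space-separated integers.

Answer: 6 5 4
3 2 7
8 1 0

Derivation:
After move 1 (U):
6 4 7
3 5 0
8 2 1

After move 2 (U):
6 4 0
3 5 7
8 2 1

After move 3 (L):
6 0 4
3 5 7
8 2 1

After move 4 (R):
6 4 0
3 5 7
8 2 1

After move 5 (L):
6 0 4
3 5 7
8 2 1

After move 6 (D):
6 5 4
3 0 7
8 2 1

After move 7 (L):
6 5 4
0 3 7
8 2 1

After move 8 (R):
6 5 4
3 0 7
8 2 1

After move 9 (D):
6 5 4
3 2 7
8 0 1

After move 10 (R):
6 5 4
3 2 7
8 1 0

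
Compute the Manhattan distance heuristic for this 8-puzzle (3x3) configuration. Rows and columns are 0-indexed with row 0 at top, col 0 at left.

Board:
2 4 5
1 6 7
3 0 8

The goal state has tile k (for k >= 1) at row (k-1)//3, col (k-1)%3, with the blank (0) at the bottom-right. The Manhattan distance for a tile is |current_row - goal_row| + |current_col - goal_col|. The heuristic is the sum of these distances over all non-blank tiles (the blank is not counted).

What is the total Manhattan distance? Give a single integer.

Tile 2: at (0,0), goal (0,1), distance |0-0|+|0-1| = 1
Tile 4: at (0,1), goal (1,0), distance |0-1|+|1-0| = 2
Tile 5: at (0,2), goal (1,1), distance |0-1|+|2-1| = 2
Tile 1: at (1,0), goal (0,0), distance |1-0|+|0-0| = 1
Tile 6: at (1,1), goal (1,2), distance |1-1|+|1-2| = 1
Tile 7: at (1,2), goal (2,0), distance |1-2|+|2-0| = 3
Tile 3: at (2,0), goal (0,2), distance |2-0|+|0-2| = 4
Tile 8: at (2,2), goal (2,1), distance |2-2|+|2-1| = 1
Sum: 1 + 2 + 2 + 1 + 1 + 3 + 4 + 1 = 15

Answer: 15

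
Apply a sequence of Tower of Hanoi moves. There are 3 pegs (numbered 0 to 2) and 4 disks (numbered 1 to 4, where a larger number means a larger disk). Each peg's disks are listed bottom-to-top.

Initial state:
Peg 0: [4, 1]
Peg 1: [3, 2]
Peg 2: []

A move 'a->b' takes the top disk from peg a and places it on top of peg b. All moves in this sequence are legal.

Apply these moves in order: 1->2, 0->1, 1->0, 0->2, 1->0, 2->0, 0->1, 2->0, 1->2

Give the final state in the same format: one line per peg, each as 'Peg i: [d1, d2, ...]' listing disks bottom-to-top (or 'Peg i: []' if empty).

Answer: Peg 0: [4, 3, 2]
Peg 1: []
Peg 2: [1]

Derivation:
After move 1 (1->2):
Peg 0: [4, 1]
Peg 1: [3]
Peg 2: [2]

After move 2 (0->1):
Peg 0: [4]
Peg 1: [3, 1]
Peg 2: [2]

After move 3 (1->0):
Peg 0: [4, 1]
Peg 1: [3]
Peg 2: [2]

After move 4 (0->2):
Peg 0: [4]
Peg 1: [3]
Peg 2: [2, 1]

After move 5 (1->0):
Peg 0: [4, 3]
Peg 1: []
Peg 2: [2, 1]

After move 6 (2->0):
Peg 0: [4, 3, 1]
Peg 1: []
Peg 2: [2]

After move 7 (0->1):
Peg 0: [4, 3]
Peg 1: [1]
Peg 2: [2]

After move 8 (2->0):
Peg 0: [4, 3, 2]
Peg 1: [1]
Peg 2: []

After move 9 (1->2):
Peg 0: [4, 3, 2]
Peg 1: []
Peg 2: [1]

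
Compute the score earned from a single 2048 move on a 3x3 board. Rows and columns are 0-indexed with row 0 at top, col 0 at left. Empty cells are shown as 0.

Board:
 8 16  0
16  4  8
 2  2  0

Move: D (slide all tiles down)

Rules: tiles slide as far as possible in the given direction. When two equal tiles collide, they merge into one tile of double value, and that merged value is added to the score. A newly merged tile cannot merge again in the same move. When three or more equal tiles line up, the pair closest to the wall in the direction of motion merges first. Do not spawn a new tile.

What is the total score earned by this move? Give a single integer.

Slide down:
col 0: [8, 16, 2] -> [8, 16, 2]  score +0 (running 0)
col 1: [16, 4, 2] -> [16, 4, 2]  score +0 (running 0)
col 2: [0, 8, 0] -> [0, 0, 8]  score +0 (running 0)
Board after move:
 8 16  0
16  4  0
 2  2  8

Answer: 0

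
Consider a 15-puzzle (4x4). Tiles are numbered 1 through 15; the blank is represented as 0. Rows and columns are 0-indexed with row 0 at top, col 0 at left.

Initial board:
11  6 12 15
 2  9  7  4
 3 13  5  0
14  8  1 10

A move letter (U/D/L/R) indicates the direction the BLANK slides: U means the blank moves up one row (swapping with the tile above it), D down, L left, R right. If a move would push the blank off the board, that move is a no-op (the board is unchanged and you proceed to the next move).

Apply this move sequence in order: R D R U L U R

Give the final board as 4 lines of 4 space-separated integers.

After move 1 (R):
11  6 12 15
 2  9  7  4
 3 13  5  0
14  8  1 10

After move 2 (D):
11  6 12 15
 2  9  7  4
 3 13  5 10
14  8  1  0

After move 3 (R):
11  6 12 15
 2  9  7  4
 3 13  5 10
14  8  1  0

After move 4 (U):
11  6 12 15
 2  9  7  4
 3 13  5  0
14  8  1 10

After move 5 (L):
11  6 12 15
 2  9  7  4
 3 13  0  5
14  8  1 10

After move 6 (U):
11  6 12 15
 2  9  0  4
 3 13  7  5
14  8  1 10

After move 7 (R):
11  6 12 15
 2  9  4  0
 3 13  7  5
14  8  1 10

Answer: 11  6 12 15
 2  9  4  0
 3 13  7  5
14  8  1 10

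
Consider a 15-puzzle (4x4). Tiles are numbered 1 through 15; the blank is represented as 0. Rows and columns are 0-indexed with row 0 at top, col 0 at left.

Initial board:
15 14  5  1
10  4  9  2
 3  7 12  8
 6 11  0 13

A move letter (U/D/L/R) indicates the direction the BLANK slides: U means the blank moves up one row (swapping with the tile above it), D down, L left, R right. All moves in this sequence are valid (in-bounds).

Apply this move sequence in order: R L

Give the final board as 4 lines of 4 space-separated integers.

Answer: 15 14  5  1
10  4  9  2
 3  7 12  8
 6 11  0 13

Derivation:
After move 1 (R):
15 14  5  1
10  4  9  2
 3  7 12  8
 6 11 13  0

After move 2 (L):
15 14  5  1
10  4  9  2
 3  7 12  8
 6 11  0 13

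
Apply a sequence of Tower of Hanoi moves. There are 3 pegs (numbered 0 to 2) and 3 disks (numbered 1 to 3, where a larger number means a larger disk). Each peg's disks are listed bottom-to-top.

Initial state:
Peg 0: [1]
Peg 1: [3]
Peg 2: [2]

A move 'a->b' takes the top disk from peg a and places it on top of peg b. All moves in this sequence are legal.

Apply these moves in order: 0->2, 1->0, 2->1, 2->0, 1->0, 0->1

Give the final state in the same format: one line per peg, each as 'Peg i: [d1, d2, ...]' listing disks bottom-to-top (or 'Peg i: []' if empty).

After move 1 (0->2):
Peg 0: []
Peg 1: [3]
Peg 2: [2, 1]

After move 2 (1->0):
Peg 0: [3]
Peg 1: []
Peg 2: [2, 1]

After move 3 (2->1):
Peg 0: [3]
Peg 1: [1]
Peg 2: [2]

After move 4 (2->0):
Peg 0: [3, 2]
Peg 1: [1]
Peg 2: []

After move 5 (1->0):
Peg 0: [3, 2, 1]
Peg 1: []
Peg 2: []

After move 6 (0->1):
Peg 0: [3, 2]
Peg 1: [1]
Peg 2: []

Answer: Peg 0: [3, 2]
Peg 1: [1]
Peg 2: []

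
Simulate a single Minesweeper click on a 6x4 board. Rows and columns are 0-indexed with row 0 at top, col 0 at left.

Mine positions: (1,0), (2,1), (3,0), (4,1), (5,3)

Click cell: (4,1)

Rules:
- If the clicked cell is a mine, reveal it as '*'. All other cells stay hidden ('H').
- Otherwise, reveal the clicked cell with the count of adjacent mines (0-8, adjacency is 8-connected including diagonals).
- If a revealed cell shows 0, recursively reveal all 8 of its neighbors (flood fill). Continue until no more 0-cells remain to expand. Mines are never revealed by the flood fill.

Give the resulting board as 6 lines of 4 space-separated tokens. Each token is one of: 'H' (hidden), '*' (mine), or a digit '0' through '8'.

H H H H
H H H H
H H H H
H H H H
H * H H
H H H H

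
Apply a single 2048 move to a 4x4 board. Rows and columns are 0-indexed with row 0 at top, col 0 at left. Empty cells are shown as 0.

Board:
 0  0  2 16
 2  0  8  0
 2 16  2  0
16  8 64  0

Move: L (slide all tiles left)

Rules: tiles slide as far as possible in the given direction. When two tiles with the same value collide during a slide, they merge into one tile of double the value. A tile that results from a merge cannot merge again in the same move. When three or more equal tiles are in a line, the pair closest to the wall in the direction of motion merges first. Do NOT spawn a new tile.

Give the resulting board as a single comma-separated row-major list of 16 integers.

Slide left:
row 0: [0, 0, 2, 16] -> [2, 16, 0, 0]
row 1: [2, 0, 8, 0] -> [2, 8, 0, 0]
row 2: [2, 16, 2, 0] -> [2, 16, 2, 0]
row 3: [16, 8, 64, 0] -> [16, 8, 64, 0]

Answer: 2, 16, 0, 0, 2, 8, 0, 0, 2, 16, 2, 0, 16, 8, 64, 0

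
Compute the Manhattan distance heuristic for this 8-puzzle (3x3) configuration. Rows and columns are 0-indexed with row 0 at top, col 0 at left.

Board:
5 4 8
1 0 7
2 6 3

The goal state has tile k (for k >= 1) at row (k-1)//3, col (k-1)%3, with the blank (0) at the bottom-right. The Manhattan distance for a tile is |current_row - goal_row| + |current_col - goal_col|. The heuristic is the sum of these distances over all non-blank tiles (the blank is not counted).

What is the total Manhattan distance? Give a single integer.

Answer: 18

Derivation:
Tile 5: at (0,0), goal (1,1), distance |0-1|+|0-1| = 2
Tile 4: at (0,1), goal (1,0), distance |0-1|+|1-0| = 2
Tile 8: at (0,2), goal (2,1), distance |0-2|+|2-1| = 3
Tile 1: at (1,0), goal (0,0), distance |1-0|+|0-0| = 1
Tile 7: at (1,2), goal (2,0), distance |1-2|+|2-0| = 3
Tile 2: at (2,0), goal (0,1), distance |2-0|+|0-1| = 3
Tile 6: at (2,1), goal (1,2), distance |2-1|+|1-2| = 2
Tile 3: at (2,2), goal (0,2), distance |2-0|+|2-2| = 2
Sum: 2 + 2 + 3 + 1 + 3 + 3 + 2 + 2 = 18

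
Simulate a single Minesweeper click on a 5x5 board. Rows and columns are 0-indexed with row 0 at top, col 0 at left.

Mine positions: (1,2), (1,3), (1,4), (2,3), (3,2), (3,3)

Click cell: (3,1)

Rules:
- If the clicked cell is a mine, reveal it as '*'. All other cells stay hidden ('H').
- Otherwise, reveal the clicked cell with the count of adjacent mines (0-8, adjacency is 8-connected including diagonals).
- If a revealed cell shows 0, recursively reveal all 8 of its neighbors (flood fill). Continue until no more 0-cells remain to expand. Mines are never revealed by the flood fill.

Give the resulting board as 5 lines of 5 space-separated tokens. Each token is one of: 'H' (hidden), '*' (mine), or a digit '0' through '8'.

H H H H H
H H H H H
H H H H H
H 1 H H H
H H H H H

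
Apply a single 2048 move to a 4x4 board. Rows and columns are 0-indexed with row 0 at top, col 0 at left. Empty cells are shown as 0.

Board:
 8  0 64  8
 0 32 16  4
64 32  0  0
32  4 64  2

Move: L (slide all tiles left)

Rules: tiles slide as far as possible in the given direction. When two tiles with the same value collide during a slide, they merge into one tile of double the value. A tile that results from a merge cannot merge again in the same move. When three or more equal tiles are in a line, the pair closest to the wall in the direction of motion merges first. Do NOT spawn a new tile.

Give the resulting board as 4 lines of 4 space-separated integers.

Slide left:
row 0: [8, 0, 64, 8] -> [8, 64, 8, 0]
row 1: [0, 32, 16, 4] -> [32, 16, 4, 0]
row 2: [64, 32, 0, 0] -> [64, 32, 0, 0]
row 3: [32, 4, 64, 2] -> [32, 4, 64, 2]

Answer:  8 64  8  0
32 16  4  0
64 32  0  0
32  4 64  2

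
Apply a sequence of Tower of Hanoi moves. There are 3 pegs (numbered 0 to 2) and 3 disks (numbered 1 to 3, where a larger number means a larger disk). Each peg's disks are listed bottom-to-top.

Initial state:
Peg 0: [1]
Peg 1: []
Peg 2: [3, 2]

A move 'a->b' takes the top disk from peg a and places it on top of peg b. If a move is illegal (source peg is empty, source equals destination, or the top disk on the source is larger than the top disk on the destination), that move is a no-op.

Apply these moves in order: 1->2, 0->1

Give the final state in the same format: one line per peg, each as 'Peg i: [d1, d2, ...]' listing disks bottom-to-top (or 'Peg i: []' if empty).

After move 1 (1->2):
Peg 0: [1]
Peg 1: []
Peg 2: [3, 2]

After move 2 (0->1):
Peg 0: []
Peg 1: [1]
Peg 2: [3, 2]

Answer: Peg 0: []
Peg 1: [1]
Peg 2: [3, 2]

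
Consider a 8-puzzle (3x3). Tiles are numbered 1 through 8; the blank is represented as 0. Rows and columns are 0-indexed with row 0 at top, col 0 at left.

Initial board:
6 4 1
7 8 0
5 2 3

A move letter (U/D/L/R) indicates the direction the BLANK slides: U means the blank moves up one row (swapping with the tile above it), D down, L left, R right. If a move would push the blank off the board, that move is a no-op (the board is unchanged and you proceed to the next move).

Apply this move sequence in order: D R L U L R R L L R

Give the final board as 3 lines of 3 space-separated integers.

After move 1 (D):
6 4 1
7 8 3
5 2 0

After move 2 (R):
6 4 1
7 8 3
5 2 0

After move 3 (L):
6 4 1
7 8 3
5 0 2

After move 4 (U):
6 4 1
7 0 3
5 8 2

After move 5 (L):
6 4 1
0 7 3
5 8 2

After move 6 (R):
6 4 1
7 0 3
5 8 2

After move 7 (R):
6 4 1
7 3 0
5 8 2

After move 8 (L):
6 4 1
7 0 3
5 8 2

After move 9 (L):
6 4 1
0 7 3
5 8 2

After move 10 (R):
6 4 1
7 0 3
5 8 2

Answer: 6 4 1
7 0 3
5 8 2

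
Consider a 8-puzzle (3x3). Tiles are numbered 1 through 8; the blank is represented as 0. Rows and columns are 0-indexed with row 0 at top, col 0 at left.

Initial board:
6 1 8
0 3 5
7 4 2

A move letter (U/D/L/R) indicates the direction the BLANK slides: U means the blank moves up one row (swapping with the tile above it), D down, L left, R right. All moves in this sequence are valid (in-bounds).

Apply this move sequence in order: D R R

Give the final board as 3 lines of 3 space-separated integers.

Answer: 6 1 8
7 3 5
4 2 0

Derivation:
After move 1 (D):
6 1 8
7 3 5
0 4 2

After move 2 (R):
6 1 8
7 3 5
4 0 2

After move 3 (R):
6 1 8
7 3 5
4 2 0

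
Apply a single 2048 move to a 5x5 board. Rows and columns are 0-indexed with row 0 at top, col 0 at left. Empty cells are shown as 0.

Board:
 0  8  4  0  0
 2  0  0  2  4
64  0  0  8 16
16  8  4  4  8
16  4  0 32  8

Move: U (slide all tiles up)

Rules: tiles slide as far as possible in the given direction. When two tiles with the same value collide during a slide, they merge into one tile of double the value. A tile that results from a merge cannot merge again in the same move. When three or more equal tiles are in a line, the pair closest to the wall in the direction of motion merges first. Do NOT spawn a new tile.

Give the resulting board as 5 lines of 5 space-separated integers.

Answer:  2 16  8  2  4
64  4  0  8 16
32  0  0  4 16
 0  0  0 32  0
 0  0  0  0  0

Derivation:
Slide up:
col 0: [0, 2, 64, 16, 16] -> [2, 64, 32, 0, 0]
col 1: [8, 0, 0, 8, 4] -> [16, 4, 0, 0, 0]
col 2: [4, 0, 0, 4, 0] -> [8, 0, 0, 0, 0]
col 3: [0, 2, 8, 4, 32] -> [2, 8, 4, 32, 0]
col 4: [0, 4, 16, 8, 8] -> [4, 16, 16, 0, 0]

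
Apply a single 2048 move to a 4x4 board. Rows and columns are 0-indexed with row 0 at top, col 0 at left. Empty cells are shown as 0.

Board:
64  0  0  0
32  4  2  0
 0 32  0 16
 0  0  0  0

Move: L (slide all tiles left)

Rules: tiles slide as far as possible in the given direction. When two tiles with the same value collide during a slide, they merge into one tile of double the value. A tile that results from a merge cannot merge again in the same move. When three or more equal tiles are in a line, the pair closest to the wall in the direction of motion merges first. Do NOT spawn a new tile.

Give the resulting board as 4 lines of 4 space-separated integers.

Answer: 64  0  0  0
32  4  2  0
32 16  0  0
 0  0  0  0

Derivation:
Slide left:
row 0: [64, 0, 0, 0] -> [64, 0, 0, 0]
row 1: [32, 4, 2, 0] -> [32, 4, 2, 0]
row 2: [0, 32, 0, 16] -> [32, 16, 0, 0]
row 3: [0, 0, 0, 0] -> [0, 0, 0, 0]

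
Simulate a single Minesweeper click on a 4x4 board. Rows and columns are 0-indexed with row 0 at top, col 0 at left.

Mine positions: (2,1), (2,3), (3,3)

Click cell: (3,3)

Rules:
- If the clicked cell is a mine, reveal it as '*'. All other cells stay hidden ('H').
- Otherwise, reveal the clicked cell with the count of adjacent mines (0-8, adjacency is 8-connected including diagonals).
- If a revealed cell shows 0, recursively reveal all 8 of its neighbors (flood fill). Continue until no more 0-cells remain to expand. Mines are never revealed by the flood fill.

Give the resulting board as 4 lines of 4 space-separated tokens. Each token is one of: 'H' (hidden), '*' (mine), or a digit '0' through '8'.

H H H H
H H H H
H H H H
H H H *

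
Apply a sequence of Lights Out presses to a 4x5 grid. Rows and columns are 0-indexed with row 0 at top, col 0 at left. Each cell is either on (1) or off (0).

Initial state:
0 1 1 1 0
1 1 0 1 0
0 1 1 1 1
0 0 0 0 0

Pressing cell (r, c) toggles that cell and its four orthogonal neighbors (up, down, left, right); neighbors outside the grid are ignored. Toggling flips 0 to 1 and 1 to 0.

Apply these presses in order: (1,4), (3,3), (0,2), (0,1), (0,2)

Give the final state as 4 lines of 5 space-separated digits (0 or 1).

After press 1 at (1,4):
0 1 1 1 1
1 1 0 0 1
0 1 1 1 0
0 0 0 0 0

After press 2 at (3,3):
0 1 1 1 1
1 1 0 0 1
0 1 1 0 0
0 0 1 1 1

After press 3 at (0,2):
0 0 0 0 1
1 1 1 0 1
0 1 1 0 0
0 0 1 1 1

After press 4 at (0,1):
1 1 1 0 1
1 0 1 0 1
0 1 1 0 0
0 0 1 1 1

After press 5 at (0,2):
1 0 0 1 1
1 0 0 0 1
0 1 1 0 0
0 0 1 1 1

Answer: 1 0 0 1 1
1 0 0 0 1
0 1 1 0 0
0 0 1 1 1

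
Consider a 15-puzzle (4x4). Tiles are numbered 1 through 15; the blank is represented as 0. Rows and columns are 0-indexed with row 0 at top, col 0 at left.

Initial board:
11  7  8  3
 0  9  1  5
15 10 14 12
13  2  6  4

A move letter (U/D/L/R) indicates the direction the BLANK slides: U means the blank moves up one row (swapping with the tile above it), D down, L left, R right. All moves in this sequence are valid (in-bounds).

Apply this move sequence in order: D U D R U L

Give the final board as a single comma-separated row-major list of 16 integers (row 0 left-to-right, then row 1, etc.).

After move 1 (D):
11  7  8  3
15  9  1  5
 0 10 14 12
13  2  6  4

After move 2 (U):
11  7  8  3
 0  9  1  5
15 10 14 12
13  2  6  4

After move 3 (D):
11  7  8  3
15  9  1  5
 0 10 14 12
13  2  6  4

After move 4 (R):
11  7  8  3
15  9  1  5
10  0 14 12
13  2  6  4

After move 5 (U):
11  7  8  3
15  0  1  5
10  9 14 12
13  2  6  4

After move 6 (L):
11  7  8  3
 0 15  1  5
10  9 14 12
13  2  6  4

Answer: 11, 7, 8, 3, 0, 15, 1, 5, 10, 9, 14, 12, 13, 2, 6, 4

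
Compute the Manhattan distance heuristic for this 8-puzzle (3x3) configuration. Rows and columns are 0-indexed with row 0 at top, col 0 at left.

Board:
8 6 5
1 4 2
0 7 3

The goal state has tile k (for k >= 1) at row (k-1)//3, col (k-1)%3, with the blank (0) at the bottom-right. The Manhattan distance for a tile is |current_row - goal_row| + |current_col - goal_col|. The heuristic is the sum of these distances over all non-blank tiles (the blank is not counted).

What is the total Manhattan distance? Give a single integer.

Answer: 14

Derivation:
Tile 8: (0,0)->(2,1) = 3
Tile 6: (0,1)->(1,2) = 2
Tile 5: (0,2)->(1,1) = 2
Tile 1: (1,0)->(0,0) = 1
Tile 4: (1,1)->(1,0) = 1
Tile 2: (1,2)->(0,1) = 2
Tile 7: (2,1)->(2,0) = 1
Tile 3: (2,2)->(0,2) = 2
Sum: 3 + 2 + 2 + 1 + 1 + 2 + 1 + 2 = 14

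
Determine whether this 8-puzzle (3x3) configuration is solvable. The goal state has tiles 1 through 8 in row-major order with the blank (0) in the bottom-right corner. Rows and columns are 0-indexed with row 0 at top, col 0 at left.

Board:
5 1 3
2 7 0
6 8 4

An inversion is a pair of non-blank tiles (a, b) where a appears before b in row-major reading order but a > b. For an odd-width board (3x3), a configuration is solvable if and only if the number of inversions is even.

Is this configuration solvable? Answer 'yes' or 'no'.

Answer: no

Derivation:
Inversions (pairs i<j in row-major order where tile[i] > tile[j] > 0): 9
9 is odd, so the puzzle is not solvable.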